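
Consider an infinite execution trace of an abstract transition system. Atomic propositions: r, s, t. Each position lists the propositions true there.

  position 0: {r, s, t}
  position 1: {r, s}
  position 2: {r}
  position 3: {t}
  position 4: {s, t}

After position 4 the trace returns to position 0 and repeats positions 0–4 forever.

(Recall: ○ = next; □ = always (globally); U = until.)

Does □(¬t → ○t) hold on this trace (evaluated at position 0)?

No

¬t → ○t must hold at every position from 0 onward. It fails at position 1, so □(¬t → ○t) is false.
Positions where ¬t holds: 1, 2.
Check ○t at each: 1→fails, 2→ok.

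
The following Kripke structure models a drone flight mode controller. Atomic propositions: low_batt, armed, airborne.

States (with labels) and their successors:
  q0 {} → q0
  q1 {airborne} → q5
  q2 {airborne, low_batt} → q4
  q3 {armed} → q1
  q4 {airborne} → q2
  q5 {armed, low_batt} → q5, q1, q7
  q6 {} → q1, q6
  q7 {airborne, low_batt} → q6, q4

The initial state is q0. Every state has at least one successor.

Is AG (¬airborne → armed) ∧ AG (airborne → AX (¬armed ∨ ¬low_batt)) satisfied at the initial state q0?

States satisfying ¬airborne → armed: {q1, q2, q3, q4, q5, q7}.
States satisfying AG (¬airborne → armed): {q2, q4}.
States satisfying airborne → AX (¬armed ∨ ¬low_batt): {q0, q2, q3, q4, q5, q6, q7}.
States satisfying AG (airborne → AX (¬armed ∨ ¬low_batt)): {q0, q2, q4}.
States satisfying AG (¬airborne → armed) ∧ AG (airborne → AX (¬armed ∨ ¬low_batt)): {q2, q4}.
q0 ∉ Sat(AG (¬airborne → armed) ∧ AG (airborne → AX (¬armed ∨ ¬low_batt))).

Violated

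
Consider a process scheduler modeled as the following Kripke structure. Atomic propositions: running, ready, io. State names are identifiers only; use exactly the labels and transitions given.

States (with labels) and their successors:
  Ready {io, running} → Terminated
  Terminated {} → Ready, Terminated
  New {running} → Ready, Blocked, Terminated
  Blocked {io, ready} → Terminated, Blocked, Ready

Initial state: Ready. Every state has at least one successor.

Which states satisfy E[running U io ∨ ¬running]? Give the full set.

States satisfying running: {Ready, New}.
States satisfying io ∨ ¬running: {Ready, Terminated, Blocked}.
States satisfying E[running U io ∨ ¬running]: {Ready, Terminated, New, Blocked}.

{Ready, Terminated, New, Blocked}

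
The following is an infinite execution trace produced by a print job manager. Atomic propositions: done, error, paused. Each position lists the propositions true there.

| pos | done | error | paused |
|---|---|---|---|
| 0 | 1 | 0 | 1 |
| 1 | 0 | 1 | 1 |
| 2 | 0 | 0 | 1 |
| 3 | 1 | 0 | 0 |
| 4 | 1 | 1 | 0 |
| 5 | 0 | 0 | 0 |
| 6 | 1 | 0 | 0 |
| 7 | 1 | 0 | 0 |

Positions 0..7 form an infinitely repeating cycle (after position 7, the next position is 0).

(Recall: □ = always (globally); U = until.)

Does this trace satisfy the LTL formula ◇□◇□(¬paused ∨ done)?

□◇□(¬paused ∨ done) is false at every position 0..7, so it never becomes true and ◇□◇□(¬paused ∨ done) fails.

No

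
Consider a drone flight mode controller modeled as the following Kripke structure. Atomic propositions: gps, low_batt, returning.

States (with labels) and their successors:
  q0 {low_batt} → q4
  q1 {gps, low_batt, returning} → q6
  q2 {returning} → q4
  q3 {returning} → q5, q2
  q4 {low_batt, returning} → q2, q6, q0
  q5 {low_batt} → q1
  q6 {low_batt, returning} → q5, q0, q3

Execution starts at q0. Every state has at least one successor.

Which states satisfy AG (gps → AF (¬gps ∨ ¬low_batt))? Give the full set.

States satisfying gps → AF (¬gps ∨ ¬low_batt): {q0, q1, q2, q3, q4, q5, q6}.
States satisfying AG (gps → AF (¬gps ∨ ¬low_batt)): {q0, q1, q2, q3, q4, q5, q6}.

{q0, q1, q2, q3, q4, q5, q6}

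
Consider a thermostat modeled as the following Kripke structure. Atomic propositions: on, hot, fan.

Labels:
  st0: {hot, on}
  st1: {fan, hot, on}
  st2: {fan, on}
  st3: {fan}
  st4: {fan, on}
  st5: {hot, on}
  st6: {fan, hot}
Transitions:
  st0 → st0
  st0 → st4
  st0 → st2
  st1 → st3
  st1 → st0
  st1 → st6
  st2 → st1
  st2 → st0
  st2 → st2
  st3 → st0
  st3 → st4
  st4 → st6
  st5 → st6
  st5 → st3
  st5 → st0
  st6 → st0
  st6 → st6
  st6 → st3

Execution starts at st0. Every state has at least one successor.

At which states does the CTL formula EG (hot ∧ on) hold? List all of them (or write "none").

States satisfying hot ∧ on: {st0, st1, st5}.
States satisfying EG (hot ∧ on): {st0, st1, st5}.

{st0, st1, st5}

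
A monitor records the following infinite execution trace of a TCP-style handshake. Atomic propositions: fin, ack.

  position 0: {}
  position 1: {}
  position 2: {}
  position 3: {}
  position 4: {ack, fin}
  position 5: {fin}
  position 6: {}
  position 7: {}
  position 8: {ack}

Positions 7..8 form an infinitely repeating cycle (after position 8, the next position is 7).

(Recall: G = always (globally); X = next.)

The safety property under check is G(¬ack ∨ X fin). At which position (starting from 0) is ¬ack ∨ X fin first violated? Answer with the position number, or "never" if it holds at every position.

8

Check ¬ack ∨ X fin at each position in order: 0 ✓, 1 ✓, 2 ✓, 3 ✓, 4 ✓, 5 ✓, 6 ✓, 7 ✓.
At position 8 the labels are {ack} and the next position 7 has {}, so ¬ack ∨ X fin is false there. This is the first violation.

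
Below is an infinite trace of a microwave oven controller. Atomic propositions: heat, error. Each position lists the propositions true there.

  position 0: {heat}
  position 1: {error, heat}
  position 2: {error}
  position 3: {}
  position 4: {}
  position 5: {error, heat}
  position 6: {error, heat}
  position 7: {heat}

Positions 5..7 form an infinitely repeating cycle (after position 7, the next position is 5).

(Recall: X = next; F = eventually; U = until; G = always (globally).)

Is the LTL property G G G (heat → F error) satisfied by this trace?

Satisfied

G G (heat → F error) holds at every position 0..7, and those are all positions ever visited, so G G G (heat → F error) holds.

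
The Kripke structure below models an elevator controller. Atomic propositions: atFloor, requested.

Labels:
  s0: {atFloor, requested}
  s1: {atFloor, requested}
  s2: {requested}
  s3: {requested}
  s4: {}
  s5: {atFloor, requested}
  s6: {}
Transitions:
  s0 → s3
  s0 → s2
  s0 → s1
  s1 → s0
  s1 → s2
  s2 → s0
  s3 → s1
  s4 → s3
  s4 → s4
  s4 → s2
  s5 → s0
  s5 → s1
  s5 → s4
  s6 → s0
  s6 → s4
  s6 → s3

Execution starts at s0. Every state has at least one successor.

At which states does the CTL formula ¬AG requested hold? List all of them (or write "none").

{s4, s5, s6}

States satisfying requested: {s0, s1, s2, s3, s5}.
States satisfying AG requested: {s0, s1, s2, s3}.
States satisfying ¬AG requested: {s4, s5, s6}.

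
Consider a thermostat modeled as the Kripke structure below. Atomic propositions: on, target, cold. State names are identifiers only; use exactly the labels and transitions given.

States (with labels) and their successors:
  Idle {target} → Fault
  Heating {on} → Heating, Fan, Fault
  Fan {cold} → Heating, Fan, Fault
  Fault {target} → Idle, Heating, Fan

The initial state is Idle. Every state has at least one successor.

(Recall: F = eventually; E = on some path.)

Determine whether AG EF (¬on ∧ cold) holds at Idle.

Holds

States satisfying EF (¬on ∧ cold): {Idle, Heating, Fan, Fault}.
States satisfying AG EF (¬on ∧ cold): {Idle, Heating, Fan, Fault}.
Every state reachable from Idle satisfies EF (¬on ∧ cold).
Idle ∈ Sat(AG EF (¬on ∧ cold)).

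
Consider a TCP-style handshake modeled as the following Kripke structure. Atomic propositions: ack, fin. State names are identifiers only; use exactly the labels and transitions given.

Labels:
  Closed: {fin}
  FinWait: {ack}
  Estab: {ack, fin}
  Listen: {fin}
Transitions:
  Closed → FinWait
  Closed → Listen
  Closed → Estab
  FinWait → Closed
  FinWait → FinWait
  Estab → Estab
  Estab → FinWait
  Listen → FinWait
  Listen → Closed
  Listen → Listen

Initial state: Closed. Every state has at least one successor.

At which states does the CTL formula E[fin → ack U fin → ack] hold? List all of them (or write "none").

States satisfying fin → ack: {FinWait, Estab}.
States satisfying E[fin → ack U fin → ack]: {FinWait, Estab}.

{FinWait, Estab}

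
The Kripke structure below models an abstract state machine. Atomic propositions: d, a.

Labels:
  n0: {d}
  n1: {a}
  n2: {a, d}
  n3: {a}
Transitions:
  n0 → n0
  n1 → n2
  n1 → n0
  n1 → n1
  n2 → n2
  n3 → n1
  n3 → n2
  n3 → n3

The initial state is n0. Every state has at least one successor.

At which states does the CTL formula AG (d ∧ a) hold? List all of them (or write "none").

{n2}

States satisfying d ∧ a: {n2}.
States satisfying AG (d ∧ a): {n2}.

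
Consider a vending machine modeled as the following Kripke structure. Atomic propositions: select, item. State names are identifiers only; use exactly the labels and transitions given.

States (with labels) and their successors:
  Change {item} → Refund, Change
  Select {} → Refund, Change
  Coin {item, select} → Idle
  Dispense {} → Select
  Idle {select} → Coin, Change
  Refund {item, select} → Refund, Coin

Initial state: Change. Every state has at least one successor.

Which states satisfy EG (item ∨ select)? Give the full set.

States satisfying item ∨ select: {Change, Coin, Idle, Refund}.
States satisfying EG (item ∨ select): {Change, Coin, Idle, Refund}.

{Change, Coin, Idle, Refund}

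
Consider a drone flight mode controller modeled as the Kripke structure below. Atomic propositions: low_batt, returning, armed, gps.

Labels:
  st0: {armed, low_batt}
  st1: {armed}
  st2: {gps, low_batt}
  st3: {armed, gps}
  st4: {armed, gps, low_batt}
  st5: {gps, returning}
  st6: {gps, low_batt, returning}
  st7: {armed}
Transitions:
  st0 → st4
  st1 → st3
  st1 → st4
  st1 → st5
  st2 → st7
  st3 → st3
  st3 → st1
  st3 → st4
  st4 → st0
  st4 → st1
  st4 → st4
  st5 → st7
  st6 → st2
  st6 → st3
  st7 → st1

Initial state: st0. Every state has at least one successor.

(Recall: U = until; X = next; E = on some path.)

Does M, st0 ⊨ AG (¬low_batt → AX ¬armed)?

Does not hold

States satisfying ¬low_batt → AX ¬armed: {st0, st2, st4, st6}.
States satisfying AG (¬low_batt → AX ¬armed): ∅.
st1 is reachable from st0 and violates ¬low_batt → AX ¬armed, so AG fails at st0.
st0 ∉ Sat(AG (¬low_batt → AX ¬armed)).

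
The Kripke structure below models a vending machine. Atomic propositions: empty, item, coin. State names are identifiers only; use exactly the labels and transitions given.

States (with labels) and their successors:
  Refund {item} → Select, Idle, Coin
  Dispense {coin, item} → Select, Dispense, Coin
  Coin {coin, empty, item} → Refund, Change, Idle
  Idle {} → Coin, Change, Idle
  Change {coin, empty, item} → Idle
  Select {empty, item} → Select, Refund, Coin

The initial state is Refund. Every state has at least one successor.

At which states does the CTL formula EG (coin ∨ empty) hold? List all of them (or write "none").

States satisfying coin ∨ empty: {Dispense, Coin, Change, Select}.
States satisfying EG (coin ∨ empty): {Dispense, Select}.

{Dispense, Select}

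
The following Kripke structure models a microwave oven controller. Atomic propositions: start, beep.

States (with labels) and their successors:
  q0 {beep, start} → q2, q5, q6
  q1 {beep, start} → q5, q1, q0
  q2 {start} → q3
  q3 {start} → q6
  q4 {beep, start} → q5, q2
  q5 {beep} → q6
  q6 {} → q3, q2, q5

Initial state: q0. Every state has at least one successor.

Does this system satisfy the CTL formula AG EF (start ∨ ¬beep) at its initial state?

States satisfying EF (start ∨ ¬beep): {q0, q1, q2, q3, q4, q5, q6}.
States satisfying AG EF (start ∨ ¬beep): {q0, q1, q2, q3, q4, q5, q6}.
Every state reachable from q0 satisfies EF (start ∨ ¬beep).
q0 ∈ Sat(AG EF (start ∨ ¬beep)).

Satisfied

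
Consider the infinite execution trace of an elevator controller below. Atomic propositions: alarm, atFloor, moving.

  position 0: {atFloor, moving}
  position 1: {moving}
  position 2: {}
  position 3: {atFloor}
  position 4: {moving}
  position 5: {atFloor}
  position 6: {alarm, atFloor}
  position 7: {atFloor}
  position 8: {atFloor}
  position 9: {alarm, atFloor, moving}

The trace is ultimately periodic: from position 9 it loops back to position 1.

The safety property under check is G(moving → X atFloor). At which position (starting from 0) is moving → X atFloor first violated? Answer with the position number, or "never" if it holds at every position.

At position 0 the labels are {atFloor, moving} and the next position 1 has {moving}, so moving → X atFloor is false there. This is the first violation.

0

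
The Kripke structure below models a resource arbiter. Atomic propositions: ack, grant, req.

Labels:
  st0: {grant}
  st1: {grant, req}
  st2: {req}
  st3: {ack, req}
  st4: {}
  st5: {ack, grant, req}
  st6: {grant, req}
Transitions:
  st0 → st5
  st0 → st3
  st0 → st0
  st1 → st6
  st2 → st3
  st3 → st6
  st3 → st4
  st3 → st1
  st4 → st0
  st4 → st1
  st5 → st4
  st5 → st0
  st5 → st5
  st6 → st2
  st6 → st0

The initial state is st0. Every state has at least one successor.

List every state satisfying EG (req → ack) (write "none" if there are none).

{st0, st3, st4, st5}

States satisfying req → ack: {st0, st3, st4, st5}.
States satisfying EG (req → ack): {st0, st3, st4, st5}.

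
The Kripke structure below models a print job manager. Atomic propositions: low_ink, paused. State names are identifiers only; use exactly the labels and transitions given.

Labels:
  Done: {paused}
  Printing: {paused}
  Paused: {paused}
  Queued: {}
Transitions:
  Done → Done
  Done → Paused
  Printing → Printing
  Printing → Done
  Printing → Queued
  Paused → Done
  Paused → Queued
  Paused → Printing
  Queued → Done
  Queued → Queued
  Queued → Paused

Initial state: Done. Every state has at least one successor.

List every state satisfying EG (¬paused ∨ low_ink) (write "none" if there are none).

States satisfying ¬paused ∨ low_ink: {Queued}.
States satisfying EG (¬paused ∨ low_ink): {Queued}.

{Queued}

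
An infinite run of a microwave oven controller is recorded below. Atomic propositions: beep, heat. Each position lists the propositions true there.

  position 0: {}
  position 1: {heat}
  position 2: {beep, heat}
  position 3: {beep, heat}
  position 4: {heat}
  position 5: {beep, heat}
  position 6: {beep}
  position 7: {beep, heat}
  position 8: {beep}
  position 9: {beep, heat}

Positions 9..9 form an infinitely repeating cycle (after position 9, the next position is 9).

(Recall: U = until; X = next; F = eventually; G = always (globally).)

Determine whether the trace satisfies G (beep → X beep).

Does not hold

beep → X beep must hold at every position from 0 onward. It fails at position 3, so G (beep → X beep) is false.
Positions where beep holds: 2, 3, 5, 6, 7, 8, 9.
Check X beep at each: 2→ok, 3→fails, 5→ok, 6→ok, 7→ok, 8→ok, 9→ok.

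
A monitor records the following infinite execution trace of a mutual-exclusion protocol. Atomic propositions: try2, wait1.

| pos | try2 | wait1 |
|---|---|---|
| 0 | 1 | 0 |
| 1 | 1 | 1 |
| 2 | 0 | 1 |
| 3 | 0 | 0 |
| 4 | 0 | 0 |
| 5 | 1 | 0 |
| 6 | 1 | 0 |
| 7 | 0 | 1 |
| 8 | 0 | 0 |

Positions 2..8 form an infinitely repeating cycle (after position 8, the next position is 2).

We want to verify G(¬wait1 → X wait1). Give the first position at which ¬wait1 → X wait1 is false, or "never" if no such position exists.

3

Check ¬wait1 → X wait1 at each position in order: 0 ✓, 1 ✓, 2 ✓.
At position 3 the labels are {} and the next position 4 has {}, so ¬wait1 → X wait1 is false there. This is the first violation.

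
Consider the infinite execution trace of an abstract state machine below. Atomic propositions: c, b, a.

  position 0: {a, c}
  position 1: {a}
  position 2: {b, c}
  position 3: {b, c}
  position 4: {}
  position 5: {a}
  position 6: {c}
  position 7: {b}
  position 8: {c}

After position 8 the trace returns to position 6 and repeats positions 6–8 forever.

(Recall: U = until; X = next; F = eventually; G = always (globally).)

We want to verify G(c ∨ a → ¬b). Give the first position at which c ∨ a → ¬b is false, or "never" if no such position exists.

2

Check c ∨ a → ¬b at each position in order: 0 ✓, 1 ✓.
At position 2 the labels are {b, c}, so c ∨ a → ¬b is false there. This is the first violation.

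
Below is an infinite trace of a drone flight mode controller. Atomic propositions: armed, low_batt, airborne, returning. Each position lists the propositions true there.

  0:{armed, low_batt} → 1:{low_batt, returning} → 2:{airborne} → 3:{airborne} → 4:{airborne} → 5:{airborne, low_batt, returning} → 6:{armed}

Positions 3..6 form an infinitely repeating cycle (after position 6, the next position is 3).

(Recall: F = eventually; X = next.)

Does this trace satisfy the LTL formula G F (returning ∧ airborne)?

Yes

F (returning ∧ airborne) holds at every position 0..6, and those are all positions ever visited, so G F (returning ∧ airborne) holds.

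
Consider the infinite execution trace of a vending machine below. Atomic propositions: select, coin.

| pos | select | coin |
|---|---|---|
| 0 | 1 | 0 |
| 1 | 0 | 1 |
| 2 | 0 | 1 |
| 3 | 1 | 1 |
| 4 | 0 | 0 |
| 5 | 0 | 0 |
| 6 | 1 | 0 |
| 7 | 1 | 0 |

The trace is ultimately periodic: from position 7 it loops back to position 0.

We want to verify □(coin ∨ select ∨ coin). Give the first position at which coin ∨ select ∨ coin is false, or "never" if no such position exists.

Check coin ∨ select ∨ coin at each position in order: 0 ✓, 1 ✓, 2 ✓, 3 ✓.
At position 4 the labels are {}, so coin ∨ select ∨ coin is false there. This is the first violation.

4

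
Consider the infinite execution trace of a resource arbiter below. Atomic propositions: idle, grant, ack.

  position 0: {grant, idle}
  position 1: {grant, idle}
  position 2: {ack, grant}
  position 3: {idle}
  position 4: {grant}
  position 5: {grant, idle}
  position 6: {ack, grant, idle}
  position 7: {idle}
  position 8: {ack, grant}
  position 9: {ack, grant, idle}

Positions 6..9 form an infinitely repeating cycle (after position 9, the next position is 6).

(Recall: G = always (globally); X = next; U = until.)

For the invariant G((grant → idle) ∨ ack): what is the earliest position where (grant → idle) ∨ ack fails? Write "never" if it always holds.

Check (grant → idle) ∨ ack at each position in order: 0 ✓, 1 ✓, 2 ✓, 3 ✓.
At position 4 the labels are {grant}, so (grant → idle) ∨ ack is false there. This is the first violation.

4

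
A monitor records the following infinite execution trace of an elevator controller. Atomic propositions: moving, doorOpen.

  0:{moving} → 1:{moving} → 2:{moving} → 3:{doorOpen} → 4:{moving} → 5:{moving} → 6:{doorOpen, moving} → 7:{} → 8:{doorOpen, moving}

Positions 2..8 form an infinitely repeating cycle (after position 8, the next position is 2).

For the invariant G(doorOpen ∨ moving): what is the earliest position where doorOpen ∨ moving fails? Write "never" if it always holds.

7

Check doorOpen ∨ moving at each position in order: 0 ✓, 1 ✓, 2 ✓, 3 ✓, 4 ✓, 5 ✓, 6 ✓.
At position 7 the labels are {}, so doorOpen ∨ moving is false there. This is the first violation.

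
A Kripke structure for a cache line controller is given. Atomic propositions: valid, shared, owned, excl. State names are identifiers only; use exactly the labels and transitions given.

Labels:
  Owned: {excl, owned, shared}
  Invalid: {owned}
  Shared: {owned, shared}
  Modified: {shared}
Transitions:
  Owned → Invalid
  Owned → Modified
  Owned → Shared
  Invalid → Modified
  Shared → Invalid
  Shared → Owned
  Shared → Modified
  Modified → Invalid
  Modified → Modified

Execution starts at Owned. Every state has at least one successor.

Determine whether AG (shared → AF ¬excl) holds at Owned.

Yes

States satisfying shared → AF ¬excl: {Owned, Invalid, Shared, Modified}.
States satisfying AG (shared → AF ¬excl): {Owned, Invalid, Shared, Modified}.
Every state reachable from Owned satisfies shared → AF ¬excl.
Owned ∈ Sat(AG (shared → AF ¬excl)).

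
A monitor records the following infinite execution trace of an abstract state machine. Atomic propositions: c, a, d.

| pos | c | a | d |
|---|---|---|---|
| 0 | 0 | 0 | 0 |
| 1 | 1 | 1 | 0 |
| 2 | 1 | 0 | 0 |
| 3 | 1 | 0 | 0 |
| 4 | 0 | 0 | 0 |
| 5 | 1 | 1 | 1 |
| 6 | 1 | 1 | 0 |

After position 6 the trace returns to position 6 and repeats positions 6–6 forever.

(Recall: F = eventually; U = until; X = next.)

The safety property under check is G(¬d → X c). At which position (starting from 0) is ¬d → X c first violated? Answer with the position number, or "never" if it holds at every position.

3

Check ¬d → X c at each position in order: 0 ✓, 1 ✓, 2 ✓.
At position 3 the labels are {c} and the next position 4 has {}, so ¬d → X c is false there. This is the first violation.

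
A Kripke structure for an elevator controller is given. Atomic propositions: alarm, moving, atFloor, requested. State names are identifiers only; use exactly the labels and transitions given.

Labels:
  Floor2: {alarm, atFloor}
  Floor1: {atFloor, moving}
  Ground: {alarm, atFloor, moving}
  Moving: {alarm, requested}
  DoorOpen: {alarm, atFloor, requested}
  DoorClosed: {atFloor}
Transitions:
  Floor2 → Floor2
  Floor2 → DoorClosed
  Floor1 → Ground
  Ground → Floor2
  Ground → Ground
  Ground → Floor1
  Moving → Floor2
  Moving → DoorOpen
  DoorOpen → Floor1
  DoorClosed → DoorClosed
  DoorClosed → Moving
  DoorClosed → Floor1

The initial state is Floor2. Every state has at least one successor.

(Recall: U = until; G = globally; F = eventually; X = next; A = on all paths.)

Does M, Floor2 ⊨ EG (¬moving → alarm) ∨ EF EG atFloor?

Yes

States satisfying ¬moving → alarm: {Floor2, Floor1, Ground, Moving, DoorOpen}.
States satisfying EG (¬moving → alarm): {Floor2, Floor1, Ground, Moving, DoorOpen}.
States satisfying EG atFloor: {Floor2, Floor1, Ground, DoorOpen, DoorClosed}.
States satisfying EF EG atFloor: {Floor2, Floor1, Ground, Moving, DoorOpen, DoorClosed}.
States satisfying EG (¬moving → alarm) ∨ EF EG atFloor: {Floor2, Floor1, Ground, Moving, DoorOpen, DoorClosed}.
Floor2 ∈ Sat(EG (¬moving → alarm) ∨ EF EG atFloor).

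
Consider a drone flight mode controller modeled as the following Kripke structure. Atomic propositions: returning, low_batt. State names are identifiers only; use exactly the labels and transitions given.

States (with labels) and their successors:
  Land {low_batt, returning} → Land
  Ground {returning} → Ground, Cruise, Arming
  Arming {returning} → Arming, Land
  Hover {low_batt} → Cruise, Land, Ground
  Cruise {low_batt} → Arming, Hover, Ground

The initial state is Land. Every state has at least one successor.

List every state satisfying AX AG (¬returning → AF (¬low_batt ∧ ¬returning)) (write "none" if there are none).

States satisfying AG (¬returning → AF (¬low_batt ∧ ¬returning)): {Land, Arming}.
States satisfying AX AG (¬returning → AF (¬low_batt ∧ ¬returning)): {Land, Arming}.

{Land, Arming}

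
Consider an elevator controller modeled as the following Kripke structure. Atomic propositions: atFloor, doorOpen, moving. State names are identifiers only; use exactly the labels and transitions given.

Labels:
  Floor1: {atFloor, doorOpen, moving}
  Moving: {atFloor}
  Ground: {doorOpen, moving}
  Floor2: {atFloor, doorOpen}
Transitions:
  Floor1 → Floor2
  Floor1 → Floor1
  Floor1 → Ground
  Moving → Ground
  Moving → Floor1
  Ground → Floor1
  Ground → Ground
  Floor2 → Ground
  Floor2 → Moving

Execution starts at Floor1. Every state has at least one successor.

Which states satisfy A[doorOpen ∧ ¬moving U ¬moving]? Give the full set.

{Moving, Floor2}

States satisfying doorOpen ∧ ¬moving: {Floor2}.
States satisfying ¬moving: {Moving, Floor2}.
States satisfying A[doorOpen ∧ ¬moving U ¬moving]: {Moving, Floor2}.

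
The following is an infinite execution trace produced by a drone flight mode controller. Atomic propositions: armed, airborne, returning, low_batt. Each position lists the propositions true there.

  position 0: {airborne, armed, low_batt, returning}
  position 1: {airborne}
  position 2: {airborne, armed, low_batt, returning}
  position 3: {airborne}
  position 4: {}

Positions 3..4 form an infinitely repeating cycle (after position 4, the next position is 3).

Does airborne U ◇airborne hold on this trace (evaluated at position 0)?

Yes

Walking from position 0: ◇airborne first holds at position 0, and airborne holds at every earlier position along the way, so airborne U ◇airborne holds.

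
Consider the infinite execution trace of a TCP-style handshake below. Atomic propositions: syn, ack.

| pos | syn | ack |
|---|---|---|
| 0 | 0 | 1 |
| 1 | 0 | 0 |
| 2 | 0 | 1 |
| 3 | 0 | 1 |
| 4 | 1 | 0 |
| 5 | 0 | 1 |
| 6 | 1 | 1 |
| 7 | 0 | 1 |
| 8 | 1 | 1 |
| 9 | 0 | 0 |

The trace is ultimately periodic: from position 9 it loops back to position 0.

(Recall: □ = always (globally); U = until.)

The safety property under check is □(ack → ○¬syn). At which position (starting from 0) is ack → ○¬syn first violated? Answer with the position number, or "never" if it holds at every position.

Check ack → ○¬syn at each position in order: 0 ✓, 1 ✓, 2 ✓.
At position 3 the labels are {ack} and the next position 4 has {syn}, so ack → ○¬syn is false there. This is the first violation.

3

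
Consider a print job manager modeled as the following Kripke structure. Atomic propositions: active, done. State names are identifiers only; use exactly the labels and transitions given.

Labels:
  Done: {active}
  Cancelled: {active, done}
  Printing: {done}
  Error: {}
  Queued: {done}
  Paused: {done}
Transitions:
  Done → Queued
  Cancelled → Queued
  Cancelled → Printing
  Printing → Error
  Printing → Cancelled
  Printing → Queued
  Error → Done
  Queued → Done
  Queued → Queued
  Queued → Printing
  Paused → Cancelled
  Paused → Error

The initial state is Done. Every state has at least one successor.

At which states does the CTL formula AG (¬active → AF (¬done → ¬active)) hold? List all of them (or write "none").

States satisfying ¬active → AF (¬done → ¬active): {Done, Cancelled, Printing, Error, Queued, Paused}.
States satisfying AG (¬active → AF (¬done → ¬active)): {Done, Cancelled, Printing, Error, Queued, Paused}.

{Done, Cancelled, Printing, Error, Queued, Paused}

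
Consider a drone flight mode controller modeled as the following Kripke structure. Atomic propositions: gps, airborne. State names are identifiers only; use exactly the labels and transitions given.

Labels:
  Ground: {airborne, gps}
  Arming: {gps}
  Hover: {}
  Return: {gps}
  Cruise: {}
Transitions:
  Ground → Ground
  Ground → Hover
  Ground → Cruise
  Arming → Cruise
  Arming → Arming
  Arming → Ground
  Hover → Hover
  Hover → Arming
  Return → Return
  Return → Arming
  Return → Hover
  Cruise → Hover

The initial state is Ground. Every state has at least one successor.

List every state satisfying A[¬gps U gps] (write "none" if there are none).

{Ground, Arming, Return}

States satisfying ¬gps: {Hover, Cruise}.
States satisfying gps: {Ground, Arming, Return}.
States satisfying A[¬gps U gps]: {Ground, Arming, Return}.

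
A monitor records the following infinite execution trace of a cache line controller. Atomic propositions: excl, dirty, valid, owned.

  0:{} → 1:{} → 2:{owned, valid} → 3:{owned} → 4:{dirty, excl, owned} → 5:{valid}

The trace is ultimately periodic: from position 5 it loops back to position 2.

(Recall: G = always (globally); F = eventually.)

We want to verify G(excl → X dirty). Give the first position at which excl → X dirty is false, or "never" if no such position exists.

Check excl → X dirty at each position in order: 0 ✓, 1 ✓, 2 ✓, 3 ✓.
At position 4 the labels are {dirty, excl, owned} and the next position 5 has {valid}, so excl → X dirty is false there. This is the first violation.

4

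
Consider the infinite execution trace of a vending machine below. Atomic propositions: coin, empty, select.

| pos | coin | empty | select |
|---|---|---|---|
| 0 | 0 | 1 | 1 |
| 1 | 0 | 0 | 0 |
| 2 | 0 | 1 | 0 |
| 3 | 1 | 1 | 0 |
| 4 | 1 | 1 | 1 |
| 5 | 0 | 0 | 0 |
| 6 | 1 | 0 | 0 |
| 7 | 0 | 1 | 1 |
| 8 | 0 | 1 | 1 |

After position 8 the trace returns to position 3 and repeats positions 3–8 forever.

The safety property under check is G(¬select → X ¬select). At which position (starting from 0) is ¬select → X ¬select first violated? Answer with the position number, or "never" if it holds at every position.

3

Check ¬select → X ¬select at each position in order: 0 ✓, 1 ✓, 2 ✓.
At position 3 the labels are {coin, empty} and the next position 4 has {coin, empty, select}, so ¬select → X ¬select is false there. This is the first violation.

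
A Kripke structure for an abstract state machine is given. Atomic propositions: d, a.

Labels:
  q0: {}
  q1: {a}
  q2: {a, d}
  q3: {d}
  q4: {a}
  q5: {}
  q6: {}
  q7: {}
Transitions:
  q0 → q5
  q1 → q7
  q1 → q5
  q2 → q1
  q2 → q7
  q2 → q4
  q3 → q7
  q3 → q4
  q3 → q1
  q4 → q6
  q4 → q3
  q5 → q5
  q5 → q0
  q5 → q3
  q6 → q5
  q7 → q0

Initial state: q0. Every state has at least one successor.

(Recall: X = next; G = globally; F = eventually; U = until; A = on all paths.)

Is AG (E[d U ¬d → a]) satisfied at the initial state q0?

States satisfying E[d U ¬d → a]: {q1, q2, q3, q4}.
States satisfying AG (E[d U ¬d → a]): ∅.
q0 is reachable from q0 and violates E[d U ¬d → a], so AG fails at q0.
q0 ∉ Sat(AG (E[d U ¬d → a])).

No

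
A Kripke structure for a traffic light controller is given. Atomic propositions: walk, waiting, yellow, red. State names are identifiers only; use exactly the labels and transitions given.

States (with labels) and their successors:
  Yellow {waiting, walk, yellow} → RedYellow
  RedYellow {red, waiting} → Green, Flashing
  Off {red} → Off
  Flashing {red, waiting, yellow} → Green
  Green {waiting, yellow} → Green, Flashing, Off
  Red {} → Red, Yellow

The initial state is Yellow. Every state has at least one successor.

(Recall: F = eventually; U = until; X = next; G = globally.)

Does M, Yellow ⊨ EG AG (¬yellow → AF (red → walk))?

Does not hold

States satisfying AG (¬yellow → AF (red → walk)): ∅.
States satisfying EG AG (¬yellow → AF (red → walk)): ∅.
No suitable path/successor from Yellow witnesses the formula.
Yellow ∉ Sat(EG AG (¬yellow → AF (red → walk))).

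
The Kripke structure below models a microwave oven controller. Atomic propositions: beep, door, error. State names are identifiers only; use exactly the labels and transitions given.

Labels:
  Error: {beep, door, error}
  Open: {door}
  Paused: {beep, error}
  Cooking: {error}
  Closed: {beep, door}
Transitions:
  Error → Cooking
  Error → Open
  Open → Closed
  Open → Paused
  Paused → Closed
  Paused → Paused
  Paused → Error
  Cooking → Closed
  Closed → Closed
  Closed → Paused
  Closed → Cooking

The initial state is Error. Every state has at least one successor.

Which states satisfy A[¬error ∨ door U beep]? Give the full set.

{Error, Open, Paused, Closed}

States satisfying ¬error ∨ door: {Error, Open, Closed}.
States satisfying beep: {Error, Paused, Closed}.
States satisfying A[¬error ∨ door U beep]: {Error, Open, Paused, Closed}.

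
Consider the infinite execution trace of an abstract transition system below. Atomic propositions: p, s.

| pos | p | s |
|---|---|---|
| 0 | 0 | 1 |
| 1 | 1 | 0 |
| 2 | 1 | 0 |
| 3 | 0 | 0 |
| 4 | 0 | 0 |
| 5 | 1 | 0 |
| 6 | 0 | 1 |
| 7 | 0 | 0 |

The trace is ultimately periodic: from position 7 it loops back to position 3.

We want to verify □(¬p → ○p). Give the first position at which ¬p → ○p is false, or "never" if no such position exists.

3

Check ¬p → ○p at each position in order: 0 ✓, 1 ✓, 2 ✓.
At position 3 the labels are {} and the next position 4 has {}, so ¬p → ○p is false there. This is the first violation.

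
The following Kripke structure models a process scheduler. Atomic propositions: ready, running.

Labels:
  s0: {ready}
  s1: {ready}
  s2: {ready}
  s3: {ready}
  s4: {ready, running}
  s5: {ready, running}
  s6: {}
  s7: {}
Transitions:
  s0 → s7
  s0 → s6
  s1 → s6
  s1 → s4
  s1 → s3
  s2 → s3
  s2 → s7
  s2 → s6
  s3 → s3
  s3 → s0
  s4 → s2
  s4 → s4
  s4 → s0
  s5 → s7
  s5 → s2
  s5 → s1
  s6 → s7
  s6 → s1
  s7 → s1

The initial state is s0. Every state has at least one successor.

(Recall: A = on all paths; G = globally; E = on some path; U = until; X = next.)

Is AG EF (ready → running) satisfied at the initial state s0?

Satisfied

States satisfying EF (ready → running): {s0, s1, s2, s3, s4, s5, s6, s7}.
States satisfying AG EF (ready → running): {s0, s1, s2, s3, s4, s5, s6, s7}.
Every state reachable from s0 satisfies EF (ready → running).
s0 ∈ Sat(AG EF (ready → running)).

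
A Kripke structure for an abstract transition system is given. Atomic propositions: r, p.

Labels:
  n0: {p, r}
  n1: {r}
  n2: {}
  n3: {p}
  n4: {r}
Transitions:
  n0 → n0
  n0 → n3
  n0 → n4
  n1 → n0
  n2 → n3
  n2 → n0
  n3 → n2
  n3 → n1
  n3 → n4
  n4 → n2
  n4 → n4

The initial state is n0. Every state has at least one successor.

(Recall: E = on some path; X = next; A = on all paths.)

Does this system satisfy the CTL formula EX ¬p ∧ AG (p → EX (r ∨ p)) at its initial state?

Holds

States satisfying ¬p: {n1, n2, n4}.
States satisfying EX ¬p: {n0, n3, n4}.
States satisfying p → EX (r ∨ p): {n0, n1, n2, n3, n4}.
States satisfying AG (p → EX (r ∨ p)): {n0, n1, n2, n3, n4}.
States satisfying EX ¬p ∧ AG (p → EX (r ∨ p)): {n0, n3, n4}.
n0 ∈ Sat(EX ¬p ∧ AG (p → EX (r ∨ p))).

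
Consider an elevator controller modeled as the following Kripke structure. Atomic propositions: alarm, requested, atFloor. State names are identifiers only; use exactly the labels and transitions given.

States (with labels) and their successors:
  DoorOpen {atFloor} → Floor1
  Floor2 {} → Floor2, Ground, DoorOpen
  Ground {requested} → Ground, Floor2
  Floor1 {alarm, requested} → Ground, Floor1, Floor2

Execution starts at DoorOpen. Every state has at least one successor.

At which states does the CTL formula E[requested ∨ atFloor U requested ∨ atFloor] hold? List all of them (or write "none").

States satisfying requested ∨ atFloor: {DoorOpen, Ground, Floor1}.
States satisfying E[requested ∨ atFloor U requested ∨ atFloor]: {DoorOpen, Ground, Floor1}.

{DoorOpen, Ground, Floor1}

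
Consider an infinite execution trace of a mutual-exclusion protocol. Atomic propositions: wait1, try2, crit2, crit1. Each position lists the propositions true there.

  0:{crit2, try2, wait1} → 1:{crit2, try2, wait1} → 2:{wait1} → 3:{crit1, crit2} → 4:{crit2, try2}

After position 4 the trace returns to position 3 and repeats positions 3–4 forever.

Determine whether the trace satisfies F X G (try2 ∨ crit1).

X G (try2 ∨ crit1) holds at position 2, which is reachable from 0, so F X G (try2 ∨ crit1) holds.

Satisfied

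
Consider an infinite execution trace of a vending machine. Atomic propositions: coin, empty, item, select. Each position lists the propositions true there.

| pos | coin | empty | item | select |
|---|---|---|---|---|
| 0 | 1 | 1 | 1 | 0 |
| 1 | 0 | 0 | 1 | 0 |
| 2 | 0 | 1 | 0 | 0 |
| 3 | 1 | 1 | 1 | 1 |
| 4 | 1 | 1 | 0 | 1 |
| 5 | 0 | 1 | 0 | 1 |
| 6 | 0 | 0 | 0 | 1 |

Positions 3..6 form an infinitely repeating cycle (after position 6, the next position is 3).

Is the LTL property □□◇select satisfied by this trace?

Yes

□◇select holds at every position 0..6, and those are all positions ever visited, so □□◇select holds.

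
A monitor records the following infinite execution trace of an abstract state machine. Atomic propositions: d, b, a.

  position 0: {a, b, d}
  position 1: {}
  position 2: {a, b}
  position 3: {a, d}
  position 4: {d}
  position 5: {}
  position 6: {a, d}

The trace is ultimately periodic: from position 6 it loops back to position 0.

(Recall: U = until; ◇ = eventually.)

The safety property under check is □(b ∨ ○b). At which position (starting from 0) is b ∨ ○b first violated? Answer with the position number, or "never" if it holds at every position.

3

Check b ∨ ○b at each position in order: 0 ✓, 1 ✓, 2 ✓.
At position 3 the labels are {a, d} and the next position 4 has {d}, so b ∨ ○b is false there. This is the first violation.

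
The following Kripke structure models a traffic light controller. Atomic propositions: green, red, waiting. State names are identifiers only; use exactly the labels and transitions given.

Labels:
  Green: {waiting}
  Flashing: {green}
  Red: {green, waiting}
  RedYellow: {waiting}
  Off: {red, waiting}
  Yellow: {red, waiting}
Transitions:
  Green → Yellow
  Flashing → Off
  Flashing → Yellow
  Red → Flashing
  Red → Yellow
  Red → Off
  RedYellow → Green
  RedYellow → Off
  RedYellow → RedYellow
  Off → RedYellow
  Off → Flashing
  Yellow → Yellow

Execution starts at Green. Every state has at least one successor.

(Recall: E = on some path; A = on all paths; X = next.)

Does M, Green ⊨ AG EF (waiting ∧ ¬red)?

No

States satisfying EF (waiting ∧ ¬red): {Green, Flashing, Red, RedYellow, Off}.
States satisfying AG EF (waiting ∧ ¬red): ∅.
Yellow is reachable from Green and violates EF (waiting ∧ ¬red), so AG fails at Green.
Green ∉ Sat(AG EF (waiting ∧ ¬red)).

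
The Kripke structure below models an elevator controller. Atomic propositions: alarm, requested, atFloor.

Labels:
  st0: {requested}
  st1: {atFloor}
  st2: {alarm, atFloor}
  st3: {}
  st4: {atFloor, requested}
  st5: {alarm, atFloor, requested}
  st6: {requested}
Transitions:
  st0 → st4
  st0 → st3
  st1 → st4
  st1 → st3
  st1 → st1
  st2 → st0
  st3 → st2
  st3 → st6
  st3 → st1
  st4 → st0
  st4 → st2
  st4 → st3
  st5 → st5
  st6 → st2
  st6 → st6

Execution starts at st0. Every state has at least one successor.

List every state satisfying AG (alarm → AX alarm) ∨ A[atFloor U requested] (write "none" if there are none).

{st0, st2, st4, st5, st6}

States satisfying alarm → AX alarm: {st0, st1, st3, st4, st5, st6}.
States satisfying AG (alarm → AX alarm): {st5}.
States satisfying atFloor: {st1, st2, st4, st5}.
States satisfying requested: {st0, st4, st5, st6}.
States satisfying A[atFloor U requested]: {st0, st2, st4, st5, st6}.
States satisfying AG (alarm → AX alarm) ∨ A[atFloor U requested]: {st0, st2, st4, st5, st6}.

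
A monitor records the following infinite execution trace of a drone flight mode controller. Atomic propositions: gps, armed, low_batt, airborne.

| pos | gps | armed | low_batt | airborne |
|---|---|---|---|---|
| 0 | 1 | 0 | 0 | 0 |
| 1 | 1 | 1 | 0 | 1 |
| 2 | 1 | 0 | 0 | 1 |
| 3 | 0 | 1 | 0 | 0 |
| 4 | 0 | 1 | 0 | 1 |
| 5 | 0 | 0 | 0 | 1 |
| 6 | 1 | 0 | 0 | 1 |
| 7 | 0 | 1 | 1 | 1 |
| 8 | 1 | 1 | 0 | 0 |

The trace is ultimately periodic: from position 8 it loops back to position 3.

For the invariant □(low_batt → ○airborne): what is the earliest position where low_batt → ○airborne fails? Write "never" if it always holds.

Check low_batt → ○airborne at each position in order: 0 ✓, 1 ✓, 2 ✓, 3 ✓, 4 ✓, 5 ✓, 6 ✓.
At position 7 the labels are {airborne, armed, low_batt} and the next position 8 has {armed, gps}, so low_batt → ○airborne is false there. This is the first violation.

7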